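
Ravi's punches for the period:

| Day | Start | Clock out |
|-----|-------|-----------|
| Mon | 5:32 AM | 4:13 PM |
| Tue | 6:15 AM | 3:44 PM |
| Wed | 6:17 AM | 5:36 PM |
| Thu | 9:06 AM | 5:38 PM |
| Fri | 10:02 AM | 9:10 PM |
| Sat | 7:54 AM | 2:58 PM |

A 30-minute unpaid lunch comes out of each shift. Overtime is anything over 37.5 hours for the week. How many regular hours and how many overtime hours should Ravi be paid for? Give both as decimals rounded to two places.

Mon: 5:32 AM–4:13 PM = 10 h 41 min; less 30 min break → 10 h 11 min
Tue: 6:15 AM–3:44 PM = 9 h 29 min; less 30 min break → 8 h 59 min
Wed: 6:17 AM–5:36 PM = 11 h 19 min; less 30 min break → 10 h 49 min
Thu: 9:06 AM–5:38 PM = 8 h 32 min; less 30 min break → 8 h 2 min
Fri: 10:02 AM–9:10 PM = 11 h 8 min; less 30 min break → 10 h 38 min
Sat: 7:54 AM–2:58 PM = 7 h 4 min; less 30 min break → 6 h 34 min
Total worked: 55 h 13 min = 55.22 h.
Threshold 37.5 h → overtime 17 h 43 min, regular 37 h 30 min.

Regular 37.50 hours, overtime 17.72 hours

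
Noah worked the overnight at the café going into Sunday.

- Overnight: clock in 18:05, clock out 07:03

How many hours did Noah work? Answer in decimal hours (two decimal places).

Overnight: 18:05 → midnight = 5 h 55 min; midnight → 07:03 = 7 h 3 min; span 12 h 58 min

12.97 hours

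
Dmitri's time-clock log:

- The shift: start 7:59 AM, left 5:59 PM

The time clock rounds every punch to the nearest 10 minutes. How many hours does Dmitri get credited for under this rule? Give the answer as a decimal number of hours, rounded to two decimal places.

10.00 hours

The shift: in 7:59 AM→8:00 AM, out 5:59 PM→6:00 PM; 10 h 0 min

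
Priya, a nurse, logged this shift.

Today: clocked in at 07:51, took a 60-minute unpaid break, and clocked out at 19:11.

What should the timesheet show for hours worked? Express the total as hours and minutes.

10 h 20 min

Today: 07:51–19:11 = 11 h 20 min; less 60 min break → 10 h 20 min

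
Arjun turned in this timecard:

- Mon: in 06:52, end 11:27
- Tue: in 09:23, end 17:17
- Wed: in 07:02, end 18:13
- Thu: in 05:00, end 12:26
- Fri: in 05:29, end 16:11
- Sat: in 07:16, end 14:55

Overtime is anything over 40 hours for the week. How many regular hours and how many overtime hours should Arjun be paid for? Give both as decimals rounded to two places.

Mon: 06:52–11:27 = 4 h 35 min
Tue: 09:23–17:17 = 7 h 54 min
Wed: 07:02–18:13 = 11 h 11 min
Thu: 05:00–12:26 = 7 h 26 min
Fri: 05:29–16:11 = 10 h 42 min
Sat: 07:16–14:55 = 7 h 39 min
Total worked: 49 h 27 min = 49.45 h.
Threshold 40 h → overtime 9 h 27 min, regular 40 h 0 min.

Regular 40.00 hours, overtime 9.45 hours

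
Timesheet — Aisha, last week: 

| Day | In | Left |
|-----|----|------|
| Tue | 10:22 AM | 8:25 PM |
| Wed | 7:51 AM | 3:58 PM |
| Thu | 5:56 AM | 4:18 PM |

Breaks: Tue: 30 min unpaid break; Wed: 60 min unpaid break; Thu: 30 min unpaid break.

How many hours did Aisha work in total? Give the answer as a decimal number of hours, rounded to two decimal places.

Tue: 10:22 AM–8:25 PM = 10 h 3 min; less 30 min break → 9 h 33 min
Wed: 7:51 AM–3:58 PM = 8 h 7 min; less 60 min break → 7 h 7 min
Thu: 5:56 AM–4:18 PM = 10 h 22 min; less 30 min break → 9 h 52 min
Total: 9 h 33 min + 7 h 7 min + 9 h 52 min = 26 h 32 min.

26.53 hours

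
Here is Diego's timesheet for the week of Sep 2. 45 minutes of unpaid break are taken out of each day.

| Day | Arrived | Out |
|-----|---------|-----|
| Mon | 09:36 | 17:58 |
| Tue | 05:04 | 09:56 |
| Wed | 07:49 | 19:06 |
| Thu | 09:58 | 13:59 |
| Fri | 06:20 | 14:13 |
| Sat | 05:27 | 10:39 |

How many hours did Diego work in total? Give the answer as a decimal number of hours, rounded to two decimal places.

37.12 hours

Mon: 09:36–17:58 = 8 h 22 min; less 45 min break → 7 h 37 min
Tue: 05:04–09:56 = 4 h 52 min; less 45 min break → 4 h 7 min
Wed: 07:49–19:06 = 11 h 17 min; less 45 min break → 10 h 32 min
Thu: 09:58–13:59 = 4 h 1 min; less 45 min break → 3 h 16 min
Fri: 06:20–14:13 = 7 h 53 min; less 45 min break → 7 h 8 min
Sat: 05:27–10:39 = 5 h 12 min; less 45 min break → 4 h 27 min
Total: 7 h 37 min + 4 h 7 min + 10 h 32 min + 3 h 16 min + 7 h 8 min + 4 h 27 min = 37 h 7 min.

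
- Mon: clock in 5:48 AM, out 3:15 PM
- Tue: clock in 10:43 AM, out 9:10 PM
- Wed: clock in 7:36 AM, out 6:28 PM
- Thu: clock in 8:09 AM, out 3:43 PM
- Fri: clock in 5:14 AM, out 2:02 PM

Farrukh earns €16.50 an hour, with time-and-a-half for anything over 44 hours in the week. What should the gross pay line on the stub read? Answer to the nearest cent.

€803.55

Mon: 5:48 AM–3:15 PM = 9 h 27 min
Tue: 10:43 AM–9:10 PM = 10 h 27 min
Wed: 7:36 AM–6:28 PM = 10 h 52 min
Thu: 8:09 AM–3:43 PM = 7 h 34 min
Fri: 5:14 AM–2:02 PM = 8 h 48 min
Total worked: 47 h 8 min = 2828 min.
Regular 44 h 0 min = 2640 min at €16.50/h; overtime 3 h 8 min = 188 min at €24.75/h.
Pay = (2640 × €16.50 + 188 × €24.75) ÷ 60 = €803.55.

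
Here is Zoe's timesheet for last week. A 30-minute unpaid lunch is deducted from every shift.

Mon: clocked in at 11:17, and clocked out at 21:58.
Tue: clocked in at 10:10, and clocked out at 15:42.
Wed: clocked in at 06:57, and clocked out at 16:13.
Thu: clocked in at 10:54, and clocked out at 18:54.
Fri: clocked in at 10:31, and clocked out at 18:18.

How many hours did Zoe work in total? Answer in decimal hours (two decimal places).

38.77 hours

Mon: 11:17–21:58 = 10 h 41 min; less 30 min break → 10 h 11 min
Tue: 10:10–15:42 = 5 h 32 min; less 30 min break → 5 h 2 min
Wed: 06:57–16:13 = 9 h 16 min; less 30 min break → 8 h 46 min
Thu: 10:54–18:54 = 8 h 0 min; less 30 min break → 7 h 30 min
Fri: 10:31–18:18 = 7 h 47 min; less 30 min break → 7 h 17 min
Total: 10 h 11 min + 5 h 2 min + 8 h 46 min + 7 h 30 min + 7 h 17 min = 38 h 46 min.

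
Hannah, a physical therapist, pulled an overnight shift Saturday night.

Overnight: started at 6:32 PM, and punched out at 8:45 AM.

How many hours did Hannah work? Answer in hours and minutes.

14 h 13 min

Overnight: 6:32 PM → midnight = 5 h 28 min; midnight → 8:45 AM = 8 h 45 min; span 14 h 13 min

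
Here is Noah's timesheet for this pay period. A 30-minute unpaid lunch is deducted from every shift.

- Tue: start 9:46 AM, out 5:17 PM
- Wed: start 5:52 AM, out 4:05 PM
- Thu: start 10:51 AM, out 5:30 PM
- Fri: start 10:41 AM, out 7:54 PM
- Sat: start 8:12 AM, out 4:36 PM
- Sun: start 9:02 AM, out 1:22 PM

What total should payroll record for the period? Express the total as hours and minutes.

43 h 20 min

Tue: 9:46 AM–5:17 PM = 7 h 31 min; less 30 min break → 7 h 1 min
Wed: 5:52 AM–4:05 PM = 10 h 13 min; less 30 min break → 9 h 43 min
Thu: 10:51 AM–5:30 PM = 6 h 39 min; less 30 min break → 6 h 9 min
Fri: 10:41 AM–7:54 PM = 9 h 13 min; less 30 min break → 8 h 43 min
Sat: 8:12 AM–4:36 PM = 8 h 24 min; less 30 min break → 7 h 54 min
Sun: 9:02 AM–1:22 PM = 4 h 20 min; less 30 min break → 3 h 50 min
Total: 7 h 1 min + 9 h 43 min + 6 h 9 min + 8 h 43 min + 7 h 54 min + 3 h 50 min = 43 h 20 min.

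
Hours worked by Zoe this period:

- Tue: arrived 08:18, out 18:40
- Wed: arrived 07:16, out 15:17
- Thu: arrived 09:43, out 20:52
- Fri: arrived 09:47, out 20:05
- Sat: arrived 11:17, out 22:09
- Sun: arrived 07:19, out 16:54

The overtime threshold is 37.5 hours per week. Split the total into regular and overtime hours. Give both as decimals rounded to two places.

Regular 37.50 hours, overtime 22.78 hours

Tue: 08:18–18:40 = 10 h 22 min
Wed: 07:16–15:17 = 8 h 1 min
Thu: 09:43–20:52 = 11 h 9 min
Fri: 09:47–20:05 = 10 h 18 min
Sat: 11:17–22:09 = 10 h 52 min
Sun: 07:19–16:54 = 9 h 35 min
Total worked: 60 h 17 min = 60.28 h.
Threshold 37.5 h → overtime 22 h 47 min, regular 37 h 30 min.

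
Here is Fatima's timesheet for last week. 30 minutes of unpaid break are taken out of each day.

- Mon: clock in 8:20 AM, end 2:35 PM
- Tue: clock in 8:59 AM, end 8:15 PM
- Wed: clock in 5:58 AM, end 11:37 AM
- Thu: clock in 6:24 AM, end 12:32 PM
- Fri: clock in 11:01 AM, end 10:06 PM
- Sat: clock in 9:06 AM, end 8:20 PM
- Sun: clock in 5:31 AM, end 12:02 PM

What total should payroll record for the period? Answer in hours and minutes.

54 h 38 min

Mon: 8:20 AM–2:35 PM = 6 h 15 min; less 30 min break → 5 h 45 min
Tue: 8:59 AM–8:15 PM = 11 h 16 min; less 30 min break → 10 h 46 min
Wed: 5:58 AM–11:37 AM = 5 h 39 min; less 30 min break → 5 h 9 min
Thu: 6:24 AM–12:32 PM = 6 h 8 min; less 30 min break → 5 h 38 min
Fri: 11:01 AM–10:06 PM = 11 h 5 min; less 30 min break → 10 h 35 min
Sat: 9:06 AM–8:20 PM = 11 h 14 min; less 30 min break → 10 h 44 min
Sun: 5:31 AM–12:02 PM = 6 h 31 min; less 30 min break → 6 h 1 min
Total: 5 h 45 min + 10 h 46 min + 5 h 9 min + 5 h 38 min + 10 h 35 min + 10 h 44 min + 6 h 1 min = 54 h 38 min.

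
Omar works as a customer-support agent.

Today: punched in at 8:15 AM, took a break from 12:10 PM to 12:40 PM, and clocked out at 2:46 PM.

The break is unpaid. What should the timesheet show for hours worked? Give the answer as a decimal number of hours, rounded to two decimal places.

Today: 8:15 AM–2:46 PM = 6 h 31 min; less 30 min break → 6 h 1 min

6.02 hours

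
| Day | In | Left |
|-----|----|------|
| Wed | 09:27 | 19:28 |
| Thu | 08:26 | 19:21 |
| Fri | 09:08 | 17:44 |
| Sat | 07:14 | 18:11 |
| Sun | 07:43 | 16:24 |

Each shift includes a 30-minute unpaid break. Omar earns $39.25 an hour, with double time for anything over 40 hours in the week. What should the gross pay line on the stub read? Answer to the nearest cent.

Wed: 09:27–19:28 = 10 h 1 min; less 30 min break → 9 h 31 min
Thu: 08:26–19:21 = 10 h 55 min; less 30 min break → 10 h 25 min
Fri: 09:08–17:44 = 8 h 36 min; less 30 min break → 8 h 6 min
Sat: 07:14–18:11 = 10 h 57 min; less 30 min break → 10 h 27 min
Sun: 07:43–16:24 = 8 h 41 min; less 30 min break → 8 h 11 min
Total worked: 46 h 40 min = 2800 min.
Regular 40 h 0 min = 2400 min at $39.25/h; overtime 6 h 40 min = 400 min at $78.50/h.
Pay = (2400 × $39.25 + 400 × $78.50) ÷ 60 = $2093.33.

$2093.33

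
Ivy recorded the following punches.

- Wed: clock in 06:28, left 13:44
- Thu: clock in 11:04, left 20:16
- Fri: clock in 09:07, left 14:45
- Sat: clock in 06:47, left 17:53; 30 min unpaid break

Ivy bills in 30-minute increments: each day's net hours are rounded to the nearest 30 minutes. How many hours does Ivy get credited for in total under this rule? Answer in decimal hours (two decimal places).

32.50 hours

Wed: 06:28–13:44 = 7 h 16 min → rounds to 7 h 30 min
Thu: 11:04–20:16 = 9 h 12 min → rounds to 9 h 0 min
Fri: 09:07–14:45 = 5 h 38 min → rounds to 5 h 30 min
Sat: 06:47–17:53 = 11 h 6 min − 30 min = 10 h 36 min → rounds to 10 h 30 min
Total credited: 32 h 30 min.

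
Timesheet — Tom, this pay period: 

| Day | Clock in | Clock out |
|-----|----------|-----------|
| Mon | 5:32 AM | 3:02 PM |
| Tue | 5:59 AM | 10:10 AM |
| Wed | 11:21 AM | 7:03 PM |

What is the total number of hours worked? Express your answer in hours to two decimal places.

21.38 hours

Mon: 5:32 AM–3:02 PM = 9 h 30 min
Tue: 5:59 AM–10:10 AM = 4 h 11 min
Wed: 11:21 AM–7:03 PM = 7 h 42 min
Total: 9 h 30 min + 4 h 11 min + 7 h 42 min = 21 h 23 min.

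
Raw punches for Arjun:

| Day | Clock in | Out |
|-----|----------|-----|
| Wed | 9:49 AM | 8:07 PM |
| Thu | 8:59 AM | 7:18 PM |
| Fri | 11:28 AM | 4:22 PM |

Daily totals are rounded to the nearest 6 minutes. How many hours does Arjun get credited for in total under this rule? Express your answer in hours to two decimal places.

Wed: 9:49 AM–8:07 PM = 10 h 18 min → rounds to 10 h 18 min
Thu: 8:59 AM–7:18 PM = 10 h 19 min → rounds to 10 h 18 min
Fri: 11:28 AM–4:22 PM = 4 h 54 min → rounds to 4 h 54 min
Total credited: 25 h 30 min.

25.50 hours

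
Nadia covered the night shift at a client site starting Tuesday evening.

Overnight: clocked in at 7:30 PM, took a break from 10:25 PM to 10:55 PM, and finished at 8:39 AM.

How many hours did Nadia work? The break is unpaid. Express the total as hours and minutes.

Overnight: 7:30 PM → midnight = 4 h 30 min; midnight → 8:39 AM = 8 h 39 min; span 13 h 9 min; less 30 min break → 12 h 39 min

12 h 39 min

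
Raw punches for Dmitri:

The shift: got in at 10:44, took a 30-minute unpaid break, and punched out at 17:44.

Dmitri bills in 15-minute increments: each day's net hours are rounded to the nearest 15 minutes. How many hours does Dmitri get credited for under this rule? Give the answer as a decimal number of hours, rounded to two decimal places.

6.50 hours

The shift: 10:44–17:44 = 7 h 0 min − 30 min = 6 h 30 min → rounds to 6 h 30 min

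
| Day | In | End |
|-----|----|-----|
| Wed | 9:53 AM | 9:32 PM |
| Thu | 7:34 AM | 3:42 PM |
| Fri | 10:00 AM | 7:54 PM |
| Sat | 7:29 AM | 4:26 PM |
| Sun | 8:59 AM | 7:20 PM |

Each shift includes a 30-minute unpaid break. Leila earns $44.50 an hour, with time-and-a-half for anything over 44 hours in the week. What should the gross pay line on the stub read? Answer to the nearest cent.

Wed: 9:53 AM–9:32 PM = 11 h 39 min; less 30 min break → 11 h 9 min
Thu: 7:34 AM–3:42 PM = 8 h 8 min; less 30 min break → 7 h 38 min
Fri: 10:00 AM–7:54 PM = 9 h 54 min; less 30 min break → 9 h 24 min
Sat: 7:29 AM–4:26 PM = 8 h 57 min; less 30 min break → 8 h 27 min
Sun: 8:59 AM–7:20 PM = 10 h 21 min; less 30 min break → 9 h 51 min
Total worked: 46 h 29 min = 2789 min.
Regular 44 h 0 min = 2640 min at $44.50/h; overtime 2 h 29 min = 149 min at $66.75/h.
Pay = (2640 × $44.50 + 149 × $66.75) ÷ 60 = $2123.76.

$2123.76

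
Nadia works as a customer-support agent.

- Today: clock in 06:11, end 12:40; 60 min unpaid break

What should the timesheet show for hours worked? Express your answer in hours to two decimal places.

Today: 06:11–12:40 = 6 h 29 min; less 60 min break → 5 h 29 min

5.48 hours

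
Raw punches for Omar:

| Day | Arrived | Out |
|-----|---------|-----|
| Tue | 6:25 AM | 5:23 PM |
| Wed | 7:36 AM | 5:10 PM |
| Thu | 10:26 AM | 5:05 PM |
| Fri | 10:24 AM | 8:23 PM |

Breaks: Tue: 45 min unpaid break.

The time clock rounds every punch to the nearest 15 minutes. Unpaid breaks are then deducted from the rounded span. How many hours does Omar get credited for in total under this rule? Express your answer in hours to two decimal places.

36.50 hours

Tue: in 6:25 AM→6:30 AM, out 5:23 PM→5:30 PM; 11 h 0 min − 45 min = 10 h 15 min
Wed: in 7:36 AM→7:30 AM, out 5:10 PM→5:15 PM; 9 h 45 min
Thu: in 10:26 AM→10:30 AM, out 5:05 PM→5:00 PM; 6 h 30 min
Fri: in 10:24 AM→10:30 AM, out 8:23 PM→8:30 PM; 10 h 0 min
Total credited: 36 h 30 min.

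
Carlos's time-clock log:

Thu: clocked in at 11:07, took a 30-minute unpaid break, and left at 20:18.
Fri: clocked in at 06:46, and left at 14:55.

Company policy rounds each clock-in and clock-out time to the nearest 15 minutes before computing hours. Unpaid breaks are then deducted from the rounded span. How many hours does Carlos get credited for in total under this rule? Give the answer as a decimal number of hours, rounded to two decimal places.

Thu: in 11:07→11:00, out 20:18→20:15; 9 h 15 min − 30 min = 8 h 45 min
Fri: in 06:46→06:45, out 14:55→15:00; 8 h 15 min
Total credited: 17 h 0 min.

17.00 hours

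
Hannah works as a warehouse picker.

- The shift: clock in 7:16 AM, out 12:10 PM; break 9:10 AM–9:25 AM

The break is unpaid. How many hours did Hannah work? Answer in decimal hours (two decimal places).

The shift: 7:16 AM–12:10 PM = 4 h 54 min; less 15 min break → 4 h 39 min

4.65 hours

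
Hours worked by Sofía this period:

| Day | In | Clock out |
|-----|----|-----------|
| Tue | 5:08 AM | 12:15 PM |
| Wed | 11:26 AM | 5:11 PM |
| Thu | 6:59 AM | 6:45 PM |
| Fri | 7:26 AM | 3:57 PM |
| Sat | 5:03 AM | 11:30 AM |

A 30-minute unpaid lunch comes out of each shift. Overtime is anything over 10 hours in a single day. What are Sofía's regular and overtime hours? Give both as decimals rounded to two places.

Regular 35.83 hours, overtime 1.27 hours

Tue: 5:08 AM–12:15 PM = 7 h 7 min; less 30 min break → 6 h 37 min
Wed: 11:26 AM–5:11 PM = 5 h 45 min; less 30 min break → 5 h 15 min
Thu: 6:59 AM–6:45 PM = 11 h 46 min; less 30 min break → 11 h 16 min
Fri: 7:26 AM–3:57 PM = 8 h 31 min; less 30 min break → 8 h 1 min
Sat: 5:03 AM–11:30 AM = 6 h 27 min; less 30 min break → 5 h 57 min
Tue reg 6 h 37 min / OT 0 h 0 min; Wed reg 5 h 15 min / OT 0 h 0 min; Thu reg 10 h 0 min / OT 1 h 16 min; Fri reg 8 h 1 min / OT 0 h 0 min; Sat reg 5 h 57 min / OT 0 h 0 min.
Totals: regular 35 h 50 min, overtime 1 h 16 min.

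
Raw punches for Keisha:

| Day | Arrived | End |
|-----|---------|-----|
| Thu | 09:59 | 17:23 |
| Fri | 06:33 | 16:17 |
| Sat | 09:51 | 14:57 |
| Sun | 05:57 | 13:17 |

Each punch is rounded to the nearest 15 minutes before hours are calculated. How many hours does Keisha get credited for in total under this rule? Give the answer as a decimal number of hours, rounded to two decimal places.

Thu: in 09:59→10:00, out 17:23→17:30; 7 h 30 min
Fri: in 06:33→06:30, out 16:17→16:15; 9 h 45 min
Sat: in 09:51→09:45, out 14:57→15:00; 5 h 15 min
Sun: in 05:57→06:00, out 13:17→13:15; 7 h 15 min
Total credited: 29 h 45 min.

29.75 hours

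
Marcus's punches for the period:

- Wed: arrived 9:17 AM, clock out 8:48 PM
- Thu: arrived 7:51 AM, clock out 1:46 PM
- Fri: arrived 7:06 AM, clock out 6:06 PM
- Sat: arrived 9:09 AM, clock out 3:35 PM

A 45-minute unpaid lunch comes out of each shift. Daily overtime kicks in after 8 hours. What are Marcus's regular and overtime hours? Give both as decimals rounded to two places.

Wed: 9:17 AM–8:48 PM = 11 h 31 min; less 45 min break → 10 h 46 min
Thu: 7:51 AM–1:46 PM = 5 h 55 min; less 45 min break → 5 h 10 min
Fri: 7:06 AM–6:06 PM = 11 h 0 min; less 45 min break → 10 h 15 min
Sat: 9:09 AM–3:35 PM = 6 h 26 min; less 45 min break → 5 h 41 min
Wed reg 8 h 0 min / OT 2 h 46 min; Thu reg 5 h 10 min / OT 0 h 0 min; Fri reg 8 h 0 min / OT 2 h 15 min; Sat reg 5 h 41 min / OT 0 h 0 min.
Totals: regular 26 h 51 min, overtime 5 h 1 min.

Regular 26.85 hours, overtime 5.02 hours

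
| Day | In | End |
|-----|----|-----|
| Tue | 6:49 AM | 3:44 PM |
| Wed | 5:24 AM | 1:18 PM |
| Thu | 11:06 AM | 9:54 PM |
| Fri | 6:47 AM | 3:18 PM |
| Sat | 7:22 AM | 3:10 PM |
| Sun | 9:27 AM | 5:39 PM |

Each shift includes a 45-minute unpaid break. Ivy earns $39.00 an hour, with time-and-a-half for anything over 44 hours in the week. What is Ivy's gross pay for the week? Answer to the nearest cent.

Tue: 6:49 AM–3:44 PM = 8 h 55 min; less 45 min break → 8 h 10 min
Wed: 5:24 AM–1:18 PM = 7 h 54 min; less 45 min break → 7 h 9 min
Thu: 11:06 AM–9:54 PM = 10 h 48 min; less 45 min break → 10 h 3 min
Fri: 6:47 AM–3:18 PM = 8 h 31 min; less 45 min break → 7 h 46 min
Sat: 7:22 AM–3:10 PM = 7 h 48 min; less 45 min break → 7 h 3 min
Sun: 9:27 AM–5:39 PM = 8 h 12 min; less 45 min break → 7 h 27 min
Total worked: 47 h 38 min = 2858 min.
Regular 44 h 0 min = 2640 min at $39.00/h; overtime 3 h 38 min = 218 min at $58.50/h.
Pay = (2640 × $39.00 + 218 × $58.50) ÷ 60 = $1928.55.

$1928.55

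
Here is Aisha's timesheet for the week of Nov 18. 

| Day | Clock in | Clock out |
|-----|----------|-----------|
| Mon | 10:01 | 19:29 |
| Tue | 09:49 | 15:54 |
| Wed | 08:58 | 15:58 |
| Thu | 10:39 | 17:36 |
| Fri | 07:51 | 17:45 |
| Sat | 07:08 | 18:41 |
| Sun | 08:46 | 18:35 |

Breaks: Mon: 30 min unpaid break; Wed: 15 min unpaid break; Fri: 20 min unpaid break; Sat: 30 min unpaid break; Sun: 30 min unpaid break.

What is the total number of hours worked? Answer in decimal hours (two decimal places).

58.68 hours

Mon: 10:01–19:29 = 9 h 28 min; less 30 min break → 8 h 58 min
Tue: 09:49–15:54 = 6 h 5 min
Wed: 08:58–15:58 = 7 h 0 min; less 15 min break → 6 h 45 min
Thu: 10:39–17:36 = 6 h 57 min
Fri: 07:51–17:45 = 9 h 54 min; less 20 min break → 9 h 34 min
Sat: 07:08–18:41 = 11 h 33 min; less 30 min break → 11 h 3 min
Sun: 08:46–18:35 = 9 h 49 min; less 30 min break → 9 h 19 min
Total: 8 h 58 min + 6 h 5 min + 6 h 45 min + 6 h 57 min + 9 h 34 min + 11 h 3 min + 9 h 19 min = 58 h 41 min.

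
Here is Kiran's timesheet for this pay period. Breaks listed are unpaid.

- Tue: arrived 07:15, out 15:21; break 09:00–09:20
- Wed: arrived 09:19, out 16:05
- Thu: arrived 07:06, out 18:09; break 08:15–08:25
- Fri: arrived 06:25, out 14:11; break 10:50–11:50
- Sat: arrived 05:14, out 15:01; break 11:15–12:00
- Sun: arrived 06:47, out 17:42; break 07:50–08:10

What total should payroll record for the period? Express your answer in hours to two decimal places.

51.80 hours

Tue: 07:15–15:21 = 8 h 6 min; less 20 min break → 7 h 46 min
Wed: 09:19–16:05 = 6 h 46 min
Thu: 07:06–18:09 = 11 h 3 min; less 10 min break → 10 h 53 min
Fri: 06:25–14:11 = 7 h 46 min; less 60 min break → 6 h 46 min
Sat: 05:14–15:01 = 9 h 47 min; less 45 min break → 9 h 2 min
Sun: 06:47–17:42 = 10 h 55 min; less 20 min break → 10 h 35 min
Total: 7 h 46 min + 6 h 46 min + 10 h 53 min + 6 h 46 min + 9 h 2 min + 10 h 35 min = 51 h 48 min.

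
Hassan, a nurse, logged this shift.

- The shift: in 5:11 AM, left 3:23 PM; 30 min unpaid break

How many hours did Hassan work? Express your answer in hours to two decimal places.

The shift: 5:11 AM–3:23 PM = 10 h 12 min; less 30 min break → 9 h 42 min

9.70 hours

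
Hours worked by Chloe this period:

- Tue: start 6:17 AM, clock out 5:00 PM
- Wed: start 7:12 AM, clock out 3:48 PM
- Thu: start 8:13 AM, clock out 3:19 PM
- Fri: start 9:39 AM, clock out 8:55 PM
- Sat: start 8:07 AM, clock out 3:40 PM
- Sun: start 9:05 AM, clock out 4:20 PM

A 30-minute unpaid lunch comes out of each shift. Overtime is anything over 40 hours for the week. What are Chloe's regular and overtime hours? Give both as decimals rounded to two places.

Tue: 6:17 AM–5:00 PM = 10 h 43 min; less 30 min break → 10 h 13 min
Wed: 7:12 AM–3:48 PM = 8 h 36 min; less 30 min break → 8 h 6 min
Thu: 8:13 AM–3:19 PM = 7 h 6 min; less 30 min break → 6 h 36 min
Fri: 9:39 AM–8:55 PM = 11 h 16 min; less 30 min break → 10 h 46 min
Sat: 8:07 AM–3:40 PM = 7 h 33 min; less 30 min break → 7 h 3 min
Sun: 9:05 AM–4:20 PM = 7 h 15 min; less 30 min break → 6 h 45 min
Total worked: 49 h 29 min = 49.48 h.
Threshold 40 h → overtime 9 h 29 min, regular 40 h 0 min.

Regular 40.00 hours, overtime 9.48 hours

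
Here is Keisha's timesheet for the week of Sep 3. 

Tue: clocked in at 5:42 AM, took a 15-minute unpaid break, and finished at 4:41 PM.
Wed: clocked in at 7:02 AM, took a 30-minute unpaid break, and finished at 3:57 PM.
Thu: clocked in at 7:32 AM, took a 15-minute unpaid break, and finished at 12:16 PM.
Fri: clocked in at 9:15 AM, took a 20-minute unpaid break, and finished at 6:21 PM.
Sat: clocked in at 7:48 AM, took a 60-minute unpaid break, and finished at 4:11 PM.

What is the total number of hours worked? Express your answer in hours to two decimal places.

Tue: 5:42 AM–4:41 PM = 10 h 59 min; less 15 min break → 10 h 44 min
Wed: 7:02 AM–3:57 PM = 8 h 55 min; less 30 min break → 8 h 25 min
Thu: 7:32 AM–12:16 PM = 4 h 44 min; less 15 min break → 4 h 29 min
Fri: 9:15 AM–6:21 PM = 9 h 6 min; less 20 min break → 8 h 46 min
Sat: 7:48 AM–4:11 PM = 8 h 23 min; less 60 min break → 7 h 23 min
Total: 10 h 44 min + 8 h 25 min + 4 h 29 min + 8 h 46 min + 7 h 23 min = 39 h 47 min.

39.78 hours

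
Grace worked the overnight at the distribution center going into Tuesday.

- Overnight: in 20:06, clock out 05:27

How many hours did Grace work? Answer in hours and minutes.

9 h 21 min

Overnight: 20:06 → midnight = 3 h 54 min; midnight → 05:27 = 5 h 27 min; span 9 h 21 min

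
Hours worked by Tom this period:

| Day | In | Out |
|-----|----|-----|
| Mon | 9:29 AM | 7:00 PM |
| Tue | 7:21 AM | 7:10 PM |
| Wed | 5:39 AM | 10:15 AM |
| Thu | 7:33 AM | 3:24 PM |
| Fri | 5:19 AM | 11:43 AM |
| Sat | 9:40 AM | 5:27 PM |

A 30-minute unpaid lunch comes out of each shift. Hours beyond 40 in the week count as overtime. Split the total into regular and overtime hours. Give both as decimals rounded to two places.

Regular 40.00 hours, overtime 4.97 hours

Mon: 9:29 AM–7:00 PM = 9 h 31 min; less 30 min break → 9 h 1 min
Tue: 7:21 AM–7:10 PM = 11 h 49 min; less 30 min break → 11 h 19 min
Wed: 5:39 AM–10:15 AM = 4 h 36 min; less 30 min break → 4 h 6 min
Thu: 7:33 AM–3:24 PM = 7 h 51 min; less 30 min break → 7 h 21 min
Fri: 5:19 AM–11:43 AM = 6 h 24 min; less 30 min break → 5 h 54 min
Sat: 9:40 AM–5:27 PM = 7 h 47 min; less 30 min break → 7 h 17 min
Total worked: 44 h 58 min = 44.97 h.
Threshold 40 h → overtime 4 h 58 min, regular 40 h 0 min.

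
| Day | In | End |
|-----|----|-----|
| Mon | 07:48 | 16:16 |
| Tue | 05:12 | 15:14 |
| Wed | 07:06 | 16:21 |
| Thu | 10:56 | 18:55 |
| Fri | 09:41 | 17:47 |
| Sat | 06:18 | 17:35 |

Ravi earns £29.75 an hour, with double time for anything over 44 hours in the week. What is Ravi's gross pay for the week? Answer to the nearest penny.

£1970.44

Mon: 07:48–16:16 = 8 h 28 min
Tue: 05:12–15:14 = 10 h 2 min
Wed: 07:06–16:21 = 9 h 15 min
Thu: 10:56–18:55 = 7 h 59 min
Fri: 09:41–17:47 = 8 h 6 min
Sat: 06:18–17:35 = 11 h 17 min
Total worked: 55 h 7 min = 3307 min.
Regular 44 h 0 min = 2640 min at £29.75/h; overtime 11 h 7 min = 667 min at £59.50/h.
Pay = (2640 × £29.75 + 667 × £59.50) ÷ 60 = £1970.44.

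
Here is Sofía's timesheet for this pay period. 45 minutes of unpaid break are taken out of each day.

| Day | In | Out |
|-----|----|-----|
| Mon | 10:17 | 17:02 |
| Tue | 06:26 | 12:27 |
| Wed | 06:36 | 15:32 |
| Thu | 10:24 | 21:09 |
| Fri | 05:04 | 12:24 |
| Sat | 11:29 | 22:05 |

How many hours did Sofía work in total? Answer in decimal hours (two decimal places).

Mon: 10:17–17:02 = 6 h 45 min; less 45 min break → 6 h 0 min
Tue: 06:26–12:27 = 6 h 1 min; less 45 min break → 5 h 16 min
Wed: 06:36–15:32 = 8 h 56 min; less 45 min break → 8 h 11 min
Thu: 10:24–21:09 = 10 h 45 min; less 45 min break → 10 h 0 min
Fri: 05:04–12:24 = 7 h 20 min; less 45 min break → 6 h 35 min
Sat: 11:29–22:05 = 10 h 36 min; less 45 min break → 9 h 51 min
Total: 6 h 0 min + 5 h 16 min + 8 h 11 min + 10 h 0 min + 6 h 35 min + 9 h 51 min = 45 h 53 min.

45.88 hours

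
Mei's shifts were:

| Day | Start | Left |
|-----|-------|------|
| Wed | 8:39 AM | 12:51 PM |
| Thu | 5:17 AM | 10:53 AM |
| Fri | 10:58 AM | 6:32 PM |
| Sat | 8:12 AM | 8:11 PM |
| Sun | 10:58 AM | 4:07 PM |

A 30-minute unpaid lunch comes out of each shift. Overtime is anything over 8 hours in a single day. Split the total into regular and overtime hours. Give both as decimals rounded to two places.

Regular 28.52 hours, overtime 3.48 hours

Wed: 8:39 AM–12:51 PM = 4 h 12 min; less 30 min break → 3 h 42 min
Thu: 5:17 AM–10:53 AM = 5 h 36 min; less 30 min break → 5 h 6 min
Fri: 10:58 AM–6:32 PM = 7 h 34 min; less 30 min break → 7 h 4 min
Sat: 8:12 AM–8:11 PM = 11 h 59 min; less 30 min break → 11 h 29 min
Sun: 10:58 AM–4:07 PM = 5 h 9 min; less 30 min break → 4 h 39 min
Wed reg 3 h 42 min / OT 0 h 0 min; Thu reg 5 h 6 min / OT 0 h 0 min; Fri reg 7 h 4 min / OT 0 h 0 min; Sat reg 8 h 0 min / OT 3 h 29 min; Sun reg 4 h 39 min / OT 0 h 0 min.
Totals: regular 28 h 31 min, overtime 3 h 29 min.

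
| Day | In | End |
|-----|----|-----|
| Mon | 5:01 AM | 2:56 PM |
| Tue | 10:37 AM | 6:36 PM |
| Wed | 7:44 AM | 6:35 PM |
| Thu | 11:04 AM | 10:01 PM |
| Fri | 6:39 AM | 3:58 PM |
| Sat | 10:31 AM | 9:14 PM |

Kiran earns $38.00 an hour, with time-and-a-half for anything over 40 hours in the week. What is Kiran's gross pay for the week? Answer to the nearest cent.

Mon: 5:01 AM–2:56 PM = 9 h 55 min
Tue: 10:37 AM–6:36 PM = 7 h 59 min
Wed: 7:44 AM–6:35 PM = 10 h 51 min
Thu: 11:04 AM–10:01 PM = 10 h 57 min
Fri: 6:39 AM–3:58 PM = 9 h 19 min
Sat: 10:31 AM–9:14 PM = 10 h 43 min
Total worked: 59 h 44 min = 3584 min.
Regular 40 h 0 min = 2400 min at $38.00/h; overtime 19 h 44 min = 1184 min at $57.00/h.
Pay = (2400 × $38.00 + 1184 × $57.00) ÷ 60 = $2644.80.

$2644.80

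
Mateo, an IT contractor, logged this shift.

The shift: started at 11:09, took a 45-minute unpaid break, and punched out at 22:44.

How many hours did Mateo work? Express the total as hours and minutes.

The shift: 11:09–22:44 = 11 h 35 min; less 45 min break → 10 h 50 min

10 h 50 min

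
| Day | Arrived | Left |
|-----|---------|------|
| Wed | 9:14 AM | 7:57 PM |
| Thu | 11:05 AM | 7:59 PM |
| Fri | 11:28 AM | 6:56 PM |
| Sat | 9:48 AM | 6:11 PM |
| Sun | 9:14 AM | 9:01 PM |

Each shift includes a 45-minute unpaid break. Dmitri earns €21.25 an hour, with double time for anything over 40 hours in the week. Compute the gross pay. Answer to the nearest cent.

Wed: 9:14 AM–7:57 PM = 10 h 43 min; less 45 min break → 9 h 58 min
Thu: 11:05 AM–7:59 PM = 8 h 54 min; less 45 min break → 8 h 9 min
Fri: 11:28 AM–6:56 PM = 7 h 28 min; less 45 min break → 6 h 43 min
Sat: 9:48 AM–6:11 PM = 8 h 23 min; less 45 min break → 7 h 38 min
Sun: 9:14 AM–9:01 PM = 11 h 47 min; less 45 min break → 11 h 2 min
Total worked: 43 h 30 min = 2610 min.
Regular 40 h 0 min = 2400 min at €21.25/h; overtime 3 h 30 min = 210 min at €42.50/h.
Pay = (2400 × €21.25 + 210 × €42.50) ÷ 60 = €998.75.

€998.75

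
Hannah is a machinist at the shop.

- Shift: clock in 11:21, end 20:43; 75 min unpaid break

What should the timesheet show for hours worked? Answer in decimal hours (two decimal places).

8.12 hours

Shift: 11:21–20:43 = 9 h 22 min; less 75 min break → 8 h 7 min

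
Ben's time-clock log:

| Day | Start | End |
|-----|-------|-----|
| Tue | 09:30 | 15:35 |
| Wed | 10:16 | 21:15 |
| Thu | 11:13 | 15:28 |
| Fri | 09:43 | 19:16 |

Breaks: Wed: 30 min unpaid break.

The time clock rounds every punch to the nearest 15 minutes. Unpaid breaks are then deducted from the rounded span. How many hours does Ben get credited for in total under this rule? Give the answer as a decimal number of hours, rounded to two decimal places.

30.25 hours

Tue: in 09:30→09:30, out 15:35→15:30; 6 h 0 min
Wed: in 10:16→10:15, out 21:15→21:15; 11 h 0 min − 30 min = 10 h 30 min
Thu: in 11:13→11:15, out 15:28→15:30; 4 h 15 min
Fri: in 09:43→09:45, out 19:16→19:15; 9 h 30 min
Total credited: 30 h 15 min.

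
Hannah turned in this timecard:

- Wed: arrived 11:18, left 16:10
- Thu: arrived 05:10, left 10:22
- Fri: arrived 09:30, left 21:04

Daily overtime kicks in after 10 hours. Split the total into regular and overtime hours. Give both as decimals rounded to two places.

Regular 20.07 hours, overtime 1.57 hours

Wed: 11:18–16:10 = 4 h 52 min
Thu: 05:10–10:22 = 5 h 12 min
Fri: 09:30–21:04 = 11 h 34 min
Wed reg 4 h 52 min / OT 0 h 0 min; Thu reg 5 h 12 min / OT 0 h 0 min; Fri reg 10 h 0 min / OT 1 h 34 min.
Totals: regular 20 h 4 min, overtime 1 h 34 min.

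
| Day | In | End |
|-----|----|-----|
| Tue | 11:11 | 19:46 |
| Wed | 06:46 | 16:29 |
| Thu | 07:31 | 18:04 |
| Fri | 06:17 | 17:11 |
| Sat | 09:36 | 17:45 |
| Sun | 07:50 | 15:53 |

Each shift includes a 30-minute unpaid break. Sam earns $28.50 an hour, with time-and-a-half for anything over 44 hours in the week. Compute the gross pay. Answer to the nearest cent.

$1636.61

Tue: 11:11–19:46 = 8 h 35 min; less 30 min break → 8 h 5 min
Wed: 06:46–16:29 = 9 h 43 min; less 30 min break → 9 h 13 min
Thu: 07:31–18:04 = 10 h 33 min; less 30 min break → 10 h 3 min
Fri: 06:17–17:11 = 10 h 54 min; less 30 min break → 10 h 24 min
Sat: 09:36–17:45 = 8 h 9 min; less 30 min break → 7 h 39 min
Sun: 07:50–15:53 = 8 h 3 min; less 30 min break → 7 h 33 min
Total worked: 52 h 57 min = 3177 min.
Regular 44 h 0 min = 2640 min at $28.50/h; overtime 8 h 57 min = 537 min at $42.75/h.
Pay = (2640 × $28.50 + 537 × $42.75) ÷ 60 = $1636.61.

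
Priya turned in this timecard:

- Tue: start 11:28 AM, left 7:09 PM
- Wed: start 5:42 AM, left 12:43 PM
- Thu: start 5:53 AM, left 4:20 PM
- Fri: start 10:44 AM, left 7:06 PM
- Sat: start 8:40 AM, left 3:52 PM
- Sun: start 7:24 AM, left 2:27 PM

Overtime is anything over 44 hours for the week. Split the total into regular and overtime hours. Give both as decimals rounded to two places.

Regular 44.00 hours, overtime 3.77 hours

Tue: 11:28 AM–7:09 PM = 7 h 41 min
Wed: 5:42 AM–12:43 PM = 7 h 1 min
Thu: 5:53 AM–4:20 PM = 10 h 27 min
Fri: 10:44 AM–7:06 PM = 8 h 22 min
Sat: 8:40 AM–3:52 PM = 7 h 12 min
Sun: 7:24 AM–2:27 PM = 7 h 3 min
Total worked: 47 h 46 min = 47.77 h.
Threshold 44 h → overtime 3 h 46 min, regular 44 h 0 min.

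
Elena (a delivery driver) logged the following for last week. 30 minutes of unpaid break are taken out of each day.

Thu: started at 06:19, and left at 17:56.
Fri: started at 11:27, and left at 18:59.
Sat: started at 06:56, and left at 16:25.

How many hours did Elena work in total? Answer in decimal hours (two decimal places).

Thu: 06:19–17:56 = 11 h 37 min; less 30 min break → 11 h 7 min
Fri: 11:27–18:59 = 7 h 32 min; less 30 min break → 7 h 2 min
Sat: 06:56–16:25 = 9 h 29 min; less 30 min break → 8 h 59 min
Total: 11 h 7 min + 7 h 2 min + 8 h 59 min = 27 h 8 min.

27.13 hours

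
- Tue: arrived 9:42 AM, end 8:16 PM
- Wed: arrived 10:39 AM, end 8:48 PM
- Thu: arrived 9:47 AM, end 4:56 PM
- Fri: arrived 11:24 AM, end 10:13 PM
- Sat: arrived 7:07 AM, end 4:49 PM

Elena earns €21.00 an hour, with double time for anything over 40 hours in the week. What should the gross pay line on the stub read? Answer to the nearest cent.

€1192.10

Tue: 9:42 AM–8:16 PM = 10 h 34 min
Wed: 10:39 AM–8:48 PM = 10 h 9 min
Thu: 9:47 AM–4:56 PM = 7 h 9 min
Fri: 11:24 AM–10:13 PM = 10 h 49 min
Sat: 7:07 AM–4:49 PM = 9 h 42 min
Total worked: 48 h 23 min = 2903 min.
Regular 40 h 0 min = 2400 min at €21.00/h; overtime 8 h 23 min = 503 min at €42.00/h.
Pay = (2400 × €21.00 + 503 × €42.00) ÷ 60 = €1192.10.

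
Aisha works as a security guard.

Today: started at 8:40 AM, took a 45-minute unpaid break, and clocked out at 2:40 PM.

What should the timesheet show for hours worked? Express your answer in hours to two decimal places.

Today: 8:40 AM–2:40 PM = 6 h 0 min; less 45 min break → 5 h 15 min

5.25 hours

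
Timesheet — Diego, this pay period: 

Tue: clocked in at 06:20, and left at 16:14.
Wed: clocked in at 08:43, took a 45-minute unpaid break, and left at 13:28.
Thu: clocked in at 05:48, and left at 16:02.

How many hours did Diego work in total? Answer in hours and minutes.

24 h 8 min

Tue: 06:20–16:14 = 9 h 54 min
Wed: 08:43–13:28 = 4 h 45 min; less 45 min break → 4 h 0 min
Thu: 05:48–16:02 = 10 h 14 min
Total: 9 h 54 min + 4 h 0 min + 10 h 14 min = 24 h 8 min.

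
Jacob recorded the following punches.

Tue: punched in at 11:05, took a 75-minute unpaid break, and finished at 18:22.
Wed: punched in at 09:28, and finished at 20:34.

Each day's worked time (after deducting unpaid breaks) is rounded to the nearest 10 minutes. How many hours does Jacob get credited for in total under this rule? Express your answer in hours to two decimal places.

Tue: 11:05–18:22 = 7 h 17 min − 75 min = 6 h 2 min → rounds to 6 h 0 min
Wed: 09:28–20:34 = 11 h 6 min → rounds to 11 h 10 min
Total credited: 17 h 10 min.

17.17 hours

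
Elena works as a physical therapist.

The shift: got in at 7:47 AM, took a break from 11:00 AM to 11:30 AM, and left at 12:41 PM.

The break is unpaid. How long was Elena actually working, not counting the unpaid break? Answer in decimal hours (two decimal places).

4.40 hours

The shift: 7:47 AM–12:41 PM = 4 h 54 min; less 30 min break → 4 h 24 min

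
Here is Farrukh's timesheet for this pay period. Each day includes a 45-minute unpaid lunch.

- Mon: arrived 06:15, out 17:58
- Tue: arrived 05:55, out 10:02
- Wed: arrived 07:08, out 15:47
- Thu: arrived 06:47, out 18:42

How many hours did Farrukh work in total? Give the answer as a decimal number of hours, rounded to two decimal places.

33.40 hours

Mon: 06:15–17:58 = 11 h 43 min; less 45 min break → 10 h 58 min
Tue: 05:55–10:02 = 4 h 7 min; less 45 min break → 3 h 22 min
Wed: 07:08–15:47 = 8 h 39 min; less 45 min break → 7 h 54 min
Thu: 06:47–18:42 = 11 h 55 min; less 45 min break → 11 h 10 min
Total: 10 h 58 min + 3 h 22 min + 7 h 54 min + 11 h 10 min = 33 h 24 min.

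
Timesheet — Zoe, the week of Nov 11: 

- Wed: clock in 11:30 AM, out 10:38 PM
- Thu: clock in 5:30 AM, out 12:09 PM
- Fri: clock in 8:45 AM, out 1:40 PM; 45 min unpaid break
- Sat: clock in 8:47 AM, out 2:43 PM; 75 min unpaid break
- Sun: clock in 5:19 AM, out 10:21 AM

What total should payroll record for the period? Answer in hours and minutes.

Wed: 11:30 AM–10:38 PM = 11 h 8 min
Thu: 5:30 AM–12:09 PM = 6 h 39 min
Fri: 8:45 AM–1:40 PM = 4 h 55 min; less 45 min break → 4 h 10 min
Sat: 8:47 AM–2:43 PM = 5 h 56 min; less 75 min break → 4 h 41 min
Sun: 5:19 AM–10:21 AM = 5 h 2 min
Total: 11 h 8 min + 6 h 39 min + 4 h 10 min + 4 h 41 min + 5 h 2 min = 31 h 40 min.

31 h 40 min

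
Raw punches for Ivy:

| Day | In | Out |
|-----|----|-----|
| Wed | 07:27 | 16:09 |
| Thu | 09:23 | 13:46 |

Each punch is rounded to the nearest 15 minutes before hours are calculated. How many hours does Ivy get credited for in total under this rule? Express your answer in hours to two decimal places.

13.00 hours

Wed: in 07:27→07:30, out 16:09→16:15; 8 h 45 min
Thu: in 09:23→09:30, out 13:46→13:45; 4 h 15 min
Total credited: 13 h 0 min.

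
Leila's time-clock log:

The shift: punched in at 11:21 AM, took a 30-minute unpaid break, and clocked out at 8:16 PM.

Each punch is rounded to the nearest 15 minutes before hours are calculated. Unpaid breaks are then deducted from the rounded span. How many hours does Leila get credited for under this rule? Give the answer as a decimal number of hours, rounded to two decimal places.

8.50 hours

The shift: in 11:21 AM→11:15 AM, out 8:16 PM→8:15 PM; 9 h 0 min − 30 min = 8 h 30 min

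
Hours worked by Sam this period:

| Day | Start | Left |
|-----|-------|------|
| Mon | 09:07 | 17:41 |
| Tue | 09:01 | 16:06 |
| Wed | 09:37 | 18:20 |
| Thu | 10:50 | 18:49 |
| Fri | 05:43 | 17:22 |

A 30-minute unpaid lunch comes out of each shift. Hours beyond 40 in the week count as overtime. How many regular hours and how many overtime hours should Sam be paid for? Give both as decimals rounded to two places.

Regular 40.00 hours, overtime 1.50 hours

Mon: 09:07–17:41 = 8 h 34 min; less 30 min break → 8 h 4 min
Tue: 09:01–16:06 = 7 h 5 min; less 30 min break → 6 h 35 min
Wed: 09:37–18:20 = 8 h 43 min; less 30 min break → 8 h 13 min
Thu: 10:50–18:49 = 7 h 59 min; less 30 min break → 7 h 29 min
Fri: 05:43–17:22 = 11 h 39 min; less 30 min break → 11 h 9 min
Total worked: 41 h 30 min = 41.50 h.
Threshold 40 h → overtime 1 h 30 min, regular 40 h 0 min.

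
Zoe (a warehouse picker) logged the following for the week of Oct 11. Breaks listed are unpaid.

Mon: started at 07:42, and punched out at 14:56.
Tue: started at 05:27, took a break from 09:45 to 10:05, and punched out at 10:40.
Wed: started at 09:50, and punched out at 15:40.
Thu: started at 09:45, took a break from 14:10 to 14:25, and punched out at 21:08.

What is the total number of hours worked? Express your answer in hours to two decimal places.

29.08 hours

Mon: 07:42–14:56 = 7 h 14 min
Tue: 05:27–10:40 = 5 h 13 min; less 20 min break → 4 h 53 min
Wed: 09:50–15:40 = 5 h 50 min
Thu: 09:45–21:08 = 11 h 23 min; less 15 min break → 11 h 8 min
Total: 7 h 14 min + 4 h 53 min + 5 h 50 min + 11 h 8 min = 29 h 5 min.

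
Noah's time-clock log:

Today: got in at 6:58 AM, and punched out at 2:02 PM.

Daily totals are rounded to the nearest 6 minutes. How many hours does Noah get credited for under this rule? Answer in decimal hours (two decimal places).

7.10 hours

Today: 6:58 AM–2:02 PM = 7 h 4 min → rounds to 7 h 6 min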